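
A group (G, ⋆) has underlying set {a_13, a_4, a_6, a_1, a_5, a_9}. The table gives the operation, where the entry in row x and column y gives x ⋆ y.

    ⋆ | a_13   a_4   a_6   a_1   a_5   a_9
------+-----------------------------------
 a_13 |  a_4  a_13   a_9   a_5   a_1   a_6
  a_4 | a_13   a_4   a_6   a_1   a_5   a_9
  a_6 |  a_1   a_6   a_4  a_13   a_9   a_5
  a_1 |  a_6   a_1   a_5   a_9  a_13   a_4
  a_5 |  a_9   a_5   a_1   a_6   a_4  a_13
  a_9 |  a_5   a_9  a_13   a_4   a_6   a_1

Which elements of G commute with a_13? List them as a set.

Compare row a_13 with column a_13 entry by entry.
a_6 ⋆ a_13 = a_1 but a_13 ⋆ a_6 = a_9, so a_6 does not.
Collecting the elements that commute with a_13: C(a_13) = {a_13, a_4}.
(Structurally, G here is isomorphic to the symmetric group S_3.)

{a_13, a_4}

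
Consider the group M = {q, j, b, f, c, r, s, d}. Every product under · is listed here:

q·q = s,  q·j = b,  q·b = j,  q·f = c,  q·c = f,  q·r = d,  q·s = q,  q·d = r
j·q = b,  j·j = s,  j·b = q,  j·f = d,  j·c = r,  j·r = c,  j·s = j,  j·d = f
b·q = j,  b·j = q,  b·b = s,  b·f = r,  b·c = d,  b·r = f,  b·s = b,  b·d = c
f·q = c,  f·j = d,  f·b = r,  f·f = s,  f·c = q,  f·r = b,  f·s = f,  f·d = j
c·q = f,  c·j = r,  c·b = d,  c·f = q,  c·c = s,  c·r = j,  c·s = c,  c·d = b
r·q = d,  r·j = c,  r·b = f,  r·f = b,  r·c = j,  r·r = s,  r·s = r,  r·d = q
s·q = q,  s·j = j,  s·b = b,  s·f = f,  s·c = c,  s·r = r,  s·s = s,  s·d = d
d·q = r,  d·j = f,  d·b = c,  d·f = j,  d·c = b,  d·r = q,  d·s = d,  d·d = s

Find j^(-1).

First locate the identity: row s matches the header, so s is the identity.
Scan row j for s: j·j = s. Hence j^(-1) = j.

j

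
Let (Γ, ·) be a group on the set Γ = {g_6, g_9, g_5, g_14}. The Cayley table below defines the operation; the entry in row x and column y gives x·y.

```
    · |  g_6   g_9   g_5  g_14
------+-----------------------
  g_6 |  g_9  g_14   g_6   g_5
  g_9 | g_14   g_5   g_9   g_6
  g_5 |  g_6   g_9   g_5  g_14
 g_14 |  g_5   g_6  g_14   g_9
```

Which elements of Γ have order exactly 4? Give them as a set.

{g_14, g_6}

Identity is g_5. Compute the order of each non-identity element by repeated multiplication:
  g_6: g_6 → g_9 → g_14 → g_5  (order 4)
  g_9: g_9 → g_5  (order 2)
  g_14: g_14 → g_9 → g_6 → g_5  (order 4)
Elements of order 4: {g_14, g_6}.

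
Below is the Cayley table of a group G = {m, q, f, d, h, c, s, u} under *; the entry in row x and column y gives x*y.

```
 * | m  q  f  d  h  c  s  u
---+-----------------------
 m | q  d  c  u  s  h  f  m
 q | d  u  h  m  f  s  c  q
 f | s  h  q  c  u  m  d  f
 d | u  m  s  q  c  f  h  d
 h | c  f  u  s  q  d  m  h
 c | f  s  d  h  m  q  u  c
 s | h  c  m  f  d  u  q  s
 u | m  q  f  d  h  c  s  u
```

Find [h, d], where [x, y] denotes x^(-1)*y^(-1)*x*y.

Identity is u; from the table h^(-1) = f and d^(-1) = m.
f*m = s
s*h = d
d*d = q

q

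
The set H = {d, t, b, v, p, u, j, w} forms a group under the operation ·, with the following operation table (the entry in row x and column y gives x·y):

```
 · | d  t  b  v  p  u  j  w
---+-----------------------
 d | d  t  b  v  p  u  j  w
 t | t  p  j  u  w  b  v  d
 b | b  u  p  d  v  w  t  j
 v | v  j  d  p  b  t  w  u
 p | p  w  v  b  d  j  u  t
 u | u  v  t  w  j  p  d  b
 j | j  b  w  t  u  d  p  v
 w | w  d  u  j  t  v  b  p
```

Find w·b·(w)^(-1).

v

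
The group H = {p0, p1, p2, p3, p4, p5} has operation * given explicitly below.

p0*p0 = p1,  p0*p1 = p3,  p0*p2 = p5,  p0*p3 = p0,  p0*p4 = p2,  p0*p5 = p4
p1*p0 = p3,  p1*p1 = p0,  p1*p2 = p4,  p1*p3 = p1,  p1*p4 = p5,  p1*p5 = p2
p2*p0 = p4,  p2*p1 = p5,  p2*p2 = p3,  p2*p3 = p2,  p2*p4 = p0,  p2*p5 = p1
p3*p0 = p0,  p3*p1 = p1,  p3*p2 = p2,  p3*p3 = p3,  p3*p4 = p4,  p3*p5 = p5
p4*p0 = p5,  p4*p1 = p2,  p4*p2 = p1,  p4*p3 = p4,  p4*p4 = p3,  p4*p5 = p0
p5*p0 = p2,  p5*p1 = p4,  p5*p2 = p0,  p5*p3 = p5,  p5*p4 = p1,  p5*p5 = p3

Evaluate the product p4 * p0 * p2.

p4 * p0 = p5
p5 * p2 = p0

p0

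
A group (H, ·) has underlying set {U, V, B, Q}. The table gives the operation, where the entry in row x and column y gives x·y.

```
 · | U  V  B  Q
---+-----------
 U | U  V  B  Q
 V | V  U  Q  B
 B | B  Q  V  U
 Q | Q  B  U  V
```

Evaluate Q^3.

B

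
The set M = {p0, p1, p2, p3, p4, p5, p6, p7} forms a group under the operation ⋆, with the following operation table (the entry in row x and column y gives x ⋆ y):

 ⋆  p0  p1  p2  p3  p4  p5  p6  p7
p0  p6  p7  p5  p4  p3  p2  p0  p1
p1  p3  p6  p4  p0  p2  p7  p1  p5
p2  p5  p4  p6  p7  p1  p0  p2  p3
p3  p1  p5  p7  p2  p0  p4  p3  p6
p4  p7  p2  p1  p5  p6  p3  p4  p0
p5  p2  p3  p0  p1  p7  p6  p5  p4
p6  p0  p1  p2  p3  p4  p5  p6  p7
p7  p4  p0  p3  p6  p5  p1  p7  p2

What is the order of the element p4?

2

The identity element is p6 (its row matches the header).
p4^1 = p4
p4^2 = p4 ⋆ p4 = p6
The first power of p4 equal to the identity is p4^2, so ord(p4) = 2.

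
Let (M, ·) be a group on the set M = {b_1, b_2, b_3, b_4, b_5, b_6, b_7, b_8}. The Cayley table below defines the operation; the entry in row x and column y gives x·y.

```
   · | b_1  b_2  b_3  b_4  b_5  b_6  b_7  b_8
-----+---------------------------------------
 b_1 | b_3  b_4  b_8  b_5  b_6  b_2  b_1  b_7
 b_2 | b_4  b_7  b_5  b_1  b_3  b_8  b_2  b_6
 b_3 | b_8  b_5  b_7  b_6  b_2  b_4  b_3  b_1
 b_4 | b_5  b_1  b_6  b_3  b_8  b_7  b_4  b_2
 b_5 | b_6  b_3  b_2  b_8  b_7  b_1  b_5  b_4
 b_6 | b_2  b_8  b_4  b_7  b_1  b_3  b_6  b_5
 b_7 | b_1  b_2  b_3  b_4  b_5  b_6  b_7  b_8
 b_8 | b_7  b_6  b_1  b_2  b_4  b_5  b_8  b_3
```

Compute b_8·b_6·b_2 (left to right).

b_3

b_8·b_6 = b_5
b_5·b_2 = b_3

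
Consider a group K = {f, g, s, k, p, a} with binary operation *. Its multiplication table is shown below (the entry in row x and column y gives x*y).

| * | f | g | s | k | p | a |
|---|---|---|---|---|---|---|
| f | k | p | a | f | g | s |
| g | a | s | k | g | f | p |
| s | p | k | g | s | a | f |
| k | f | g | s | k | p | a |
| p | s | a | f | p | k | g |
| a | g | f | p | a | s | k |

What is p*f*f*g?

a

p*f = s
s*f = p
p*g = a
(Structurally, K here is isomorphic to the symmetric group S_3.)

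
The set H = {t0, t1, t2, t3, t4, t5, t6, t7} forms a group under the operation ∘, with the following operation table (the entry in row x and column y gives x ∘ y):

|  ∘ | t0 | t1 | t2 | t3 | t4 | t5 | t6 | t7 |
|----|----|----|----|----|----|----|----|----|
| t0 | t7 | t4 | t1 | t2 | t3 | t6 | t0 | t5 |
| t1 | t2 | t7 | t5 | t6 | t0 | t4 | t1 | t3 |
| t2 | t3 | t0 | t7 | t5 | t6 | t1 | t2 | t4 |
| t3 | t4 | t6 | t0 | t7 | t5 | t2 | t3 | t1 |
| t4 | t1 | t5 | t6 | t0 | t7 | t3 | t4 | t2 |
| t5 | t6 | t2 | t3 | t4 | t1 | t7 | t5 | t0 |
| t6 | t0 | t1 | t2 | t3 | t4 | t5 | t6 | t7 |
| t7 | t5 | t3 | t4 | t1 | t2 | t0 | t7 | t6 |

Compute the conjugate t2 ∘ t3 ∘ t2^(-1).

t1

The identity is t6. In row t2, the entry t6 sits in column t4, so t2^(-1) = t4.
t2 ∘ t3 = t5
t5 ∘ t4 = t1
(Structurally, H here is isomorphic to the quaternion group Q_8.)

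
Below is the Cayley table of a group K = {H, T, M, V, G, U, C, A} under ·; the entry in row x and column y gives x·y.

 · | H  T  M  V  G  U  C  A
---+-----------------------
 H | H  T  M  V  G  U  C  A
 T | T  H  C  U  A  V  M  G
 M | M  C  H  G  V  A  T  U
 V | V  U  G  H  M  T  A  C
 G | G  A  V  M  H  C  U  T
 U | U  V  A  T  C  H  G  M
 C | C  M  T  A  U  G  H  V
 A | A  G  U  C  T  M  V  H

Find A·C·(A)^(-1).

C

The identity is H. In row A, the entry H sits in column A, so A^(-1) = A.
A·C = V
V·A = C
(Structurally, K here is isomorphic to the elementary abelian group (Z_2)^3.)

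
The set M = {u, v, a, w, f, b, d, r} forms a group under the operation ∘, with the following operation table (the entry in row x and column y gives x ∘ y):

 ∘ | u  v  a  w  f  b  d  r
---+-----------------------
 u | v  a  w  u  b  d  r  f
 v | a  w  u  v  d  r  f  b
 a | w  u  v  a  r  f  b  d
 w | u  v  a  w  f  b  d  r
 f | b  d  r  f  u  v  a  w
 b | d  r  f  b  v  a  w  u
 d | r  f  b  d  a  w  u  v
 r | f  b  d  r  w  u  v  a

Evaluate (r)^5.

b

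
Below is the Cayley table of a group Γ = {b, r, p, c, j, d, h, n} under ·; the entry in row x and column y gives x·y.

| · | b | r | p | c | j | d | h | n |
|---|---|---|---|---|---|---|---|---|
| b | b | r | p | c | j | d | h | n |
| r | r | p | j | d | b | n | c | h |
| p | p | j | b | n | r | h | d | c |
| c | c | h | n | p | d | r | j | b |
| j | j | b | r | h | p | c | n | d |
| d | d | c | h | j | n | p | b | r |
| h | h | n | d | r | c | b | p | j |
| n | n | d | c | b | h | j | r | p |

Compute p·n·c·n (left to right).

p·n = c
c·c = p
p·n = c

c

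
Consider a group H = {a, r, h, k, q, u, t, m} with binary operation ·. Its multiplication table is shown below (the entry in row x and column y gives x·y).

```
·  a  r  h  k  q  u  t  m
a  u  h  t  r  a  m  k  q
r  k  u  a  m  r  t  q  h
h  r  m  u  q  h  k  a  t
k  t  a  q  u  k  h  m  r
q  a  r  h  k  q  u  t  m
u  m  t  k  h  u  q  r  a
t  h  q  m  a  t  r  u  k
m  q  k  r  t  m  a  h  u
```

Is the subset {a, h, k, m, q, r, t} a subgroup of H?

No

r·r = u, which is not in {a, h, k, m, q, r, t}.
The subset is not closed under ·, so it is not a subgroup.
(Structurally, H here is isomorphic to the quaternion group Q_8.)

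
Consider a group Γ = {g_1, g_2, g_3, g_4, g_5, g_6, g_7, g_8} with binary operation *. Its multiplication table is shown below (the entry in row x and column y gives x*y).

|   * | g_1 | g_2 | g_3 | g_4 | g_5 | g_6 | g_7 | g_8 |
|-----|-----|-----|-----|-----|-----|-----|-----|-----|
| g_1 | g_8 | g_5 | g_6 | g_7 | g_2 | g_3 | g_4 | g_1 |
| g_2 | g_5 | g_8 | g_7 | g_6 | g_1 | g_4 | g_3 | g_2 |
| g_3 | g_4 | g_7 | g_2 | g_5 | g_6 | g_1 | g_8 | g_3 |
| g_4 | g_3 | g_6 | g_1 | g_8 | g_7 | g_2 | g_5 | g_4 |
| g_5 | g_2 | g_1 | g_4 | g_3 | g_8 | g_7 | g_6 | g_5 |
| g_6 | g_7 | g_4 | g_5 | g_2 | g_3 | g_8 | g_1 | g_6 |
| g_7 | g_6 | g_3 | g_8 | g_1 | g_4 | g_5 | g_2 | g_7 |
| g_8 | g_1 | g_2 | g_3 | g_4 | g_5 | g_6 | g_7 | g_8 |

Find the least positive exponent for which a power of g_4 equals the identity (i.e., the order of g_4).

2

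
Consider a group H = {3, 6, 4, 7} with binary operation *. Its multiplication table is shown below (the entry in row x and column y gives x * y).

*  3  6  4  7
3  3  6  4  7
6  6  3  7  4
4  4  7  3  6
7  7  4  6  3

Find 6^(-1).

6

First locate the identity: row 3 matches the header, so 3 is the identity.
Scan row 6 for 3: 6 * 6 = 3. Hence 6^(-1) = 6.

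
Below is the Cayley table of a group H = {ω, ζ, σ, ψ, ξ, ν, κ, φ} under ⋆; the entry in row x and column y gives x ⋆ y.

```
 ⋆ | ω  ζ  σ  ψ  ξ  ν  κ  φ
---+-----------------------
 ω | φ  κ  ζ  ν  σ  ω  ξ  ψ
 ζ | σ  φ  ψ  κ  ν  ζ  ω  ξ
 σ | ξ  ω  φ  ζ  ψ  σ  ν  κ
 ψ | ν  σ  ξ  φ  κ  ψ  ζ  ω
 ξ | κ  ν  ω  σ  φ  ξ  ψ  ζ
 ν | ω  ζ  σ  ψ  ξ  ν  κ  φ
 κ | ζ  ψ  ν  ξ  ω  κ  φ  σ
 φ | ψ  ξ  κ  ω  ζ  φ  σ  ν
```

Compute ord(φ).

The identity element is ν (its row matches the header).
φ^1 = φ
φ^2 = φ ⋆ φ = ν
The first power of φ equal to the identity is φ^2, so ord(φ) = 2.

2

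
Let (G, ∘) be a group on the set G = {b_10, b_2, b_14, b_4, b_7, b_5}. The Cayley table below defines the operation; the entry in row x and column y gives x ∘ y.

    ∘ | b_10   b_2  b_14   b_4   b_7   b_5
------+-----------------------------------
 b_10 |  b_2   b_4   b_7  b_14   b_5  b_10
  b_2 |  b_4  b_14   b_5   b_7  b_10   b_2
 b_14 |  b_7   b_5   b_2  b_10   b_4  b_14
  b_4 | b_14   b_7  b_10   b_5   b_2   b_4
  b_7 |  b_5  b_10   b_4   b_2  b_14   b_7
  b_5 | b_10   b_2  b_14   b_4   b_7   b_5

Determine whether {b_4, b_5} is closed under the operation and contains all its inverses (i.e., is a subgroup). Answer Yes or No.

{b_4, b_5} contains the identity b_5.
Checking products: every product of two elements of {b_4, b_5} (read from the table) lies in {b_4, b_5}, so the set is closed.
In a finite group, a nonempty closed subset is a subgroup. So {b_4, b_5} ≤ G.

Yes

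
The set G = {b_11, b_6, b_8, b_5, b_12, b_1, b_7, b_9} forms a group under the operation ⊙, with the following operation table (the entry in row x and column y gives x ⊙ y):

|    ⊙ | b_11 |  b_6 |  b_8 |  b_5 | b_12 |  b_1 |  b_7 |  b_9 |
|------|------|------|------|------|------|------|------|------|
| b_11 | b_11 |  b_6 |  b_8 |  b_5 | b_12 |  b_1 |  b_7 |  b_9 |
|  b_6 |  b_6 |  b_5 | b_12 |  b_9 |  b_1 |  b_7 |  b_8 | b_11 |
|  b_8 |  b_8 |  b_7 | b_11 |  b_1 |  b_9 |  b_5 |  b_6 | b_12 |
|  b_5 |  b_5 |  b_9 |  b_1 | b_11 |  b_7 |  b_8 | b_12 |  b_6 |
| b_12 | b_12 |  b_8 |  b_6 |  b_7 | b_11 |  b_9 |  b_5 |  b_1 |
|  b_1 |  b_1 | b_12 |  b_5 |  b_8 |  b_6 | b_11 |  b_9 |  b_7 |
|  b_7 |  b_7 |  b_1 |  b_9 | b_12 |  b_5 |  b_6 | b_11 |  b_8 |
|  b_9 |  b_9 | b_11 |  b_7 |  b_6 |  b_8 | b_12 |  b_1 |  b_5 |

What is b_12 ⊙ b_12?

Read row b_12, column b_12: b_12 ⊙ b_12 = b_11.

b_11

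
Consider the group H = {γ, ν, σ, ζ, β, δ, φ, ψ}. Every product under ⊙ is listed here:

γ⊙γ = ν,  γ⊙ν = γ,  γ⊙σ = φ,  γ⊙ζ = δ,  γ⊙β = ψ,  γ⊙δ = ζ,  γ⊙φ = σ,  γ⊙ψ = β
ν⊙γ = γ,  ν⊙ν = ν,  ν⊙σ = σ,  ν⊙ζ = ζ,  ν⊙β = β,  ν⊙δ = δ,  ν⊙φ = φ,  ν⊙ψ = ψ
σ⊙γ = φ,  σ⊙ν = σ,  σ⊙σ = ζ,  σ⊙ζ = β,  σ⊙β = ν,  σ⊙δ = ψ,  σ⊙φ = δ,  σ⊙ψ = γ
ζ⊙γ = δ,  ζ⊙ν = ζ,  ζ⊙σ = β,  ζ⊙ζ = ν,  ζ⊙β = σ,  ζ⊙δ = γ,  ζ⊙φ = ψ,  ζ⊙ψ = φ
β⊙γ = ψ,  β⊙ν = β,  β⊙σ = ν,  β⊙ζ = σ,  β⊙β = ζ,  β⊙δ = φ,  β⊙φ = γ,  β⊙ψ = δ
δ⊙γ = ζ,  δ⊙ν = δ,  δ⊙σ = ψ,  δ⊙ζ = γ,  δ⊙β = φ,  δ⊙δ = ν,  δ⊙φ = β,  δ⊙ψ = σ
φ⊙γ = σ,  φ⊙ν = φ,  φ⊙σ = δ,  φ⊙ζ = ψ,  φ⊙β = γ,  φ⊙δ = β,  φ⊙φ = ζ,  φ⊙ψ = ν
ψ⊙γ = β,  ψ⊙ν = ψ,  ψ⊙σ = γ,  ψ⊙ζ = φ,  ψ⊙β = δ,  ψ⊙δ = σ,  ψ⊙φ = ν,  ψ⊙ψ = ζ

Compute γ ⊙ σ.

Read row γ, column σ: γ ⊙ σ = φ.

φ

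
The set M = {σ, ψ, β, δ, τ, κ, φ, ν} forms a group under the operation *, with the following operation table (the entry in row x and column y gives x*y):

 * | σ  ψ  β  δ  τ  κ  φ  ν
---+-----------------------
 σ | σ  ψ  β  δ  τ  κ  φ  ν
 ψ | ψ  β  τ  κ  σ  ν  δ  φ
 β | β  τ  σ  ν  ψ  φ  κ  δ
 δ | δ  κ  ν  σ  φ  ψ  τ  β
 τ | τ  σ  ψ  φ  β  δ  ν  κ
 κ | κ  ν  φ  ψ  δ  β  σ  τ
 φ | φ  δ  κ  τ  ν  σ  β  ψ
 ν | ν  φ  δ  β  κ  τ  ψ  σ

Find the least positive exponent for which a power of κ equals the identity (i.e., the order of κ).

4

The identity element is σ (its row matches the header).
κ^1 = κ
κ^2 = κ*κ = β
κ^3 = β*κ = φ
κ^4 = φ*κ = σ
The first power of κ equal to the identity is κ^4, so ord(κ) = 4.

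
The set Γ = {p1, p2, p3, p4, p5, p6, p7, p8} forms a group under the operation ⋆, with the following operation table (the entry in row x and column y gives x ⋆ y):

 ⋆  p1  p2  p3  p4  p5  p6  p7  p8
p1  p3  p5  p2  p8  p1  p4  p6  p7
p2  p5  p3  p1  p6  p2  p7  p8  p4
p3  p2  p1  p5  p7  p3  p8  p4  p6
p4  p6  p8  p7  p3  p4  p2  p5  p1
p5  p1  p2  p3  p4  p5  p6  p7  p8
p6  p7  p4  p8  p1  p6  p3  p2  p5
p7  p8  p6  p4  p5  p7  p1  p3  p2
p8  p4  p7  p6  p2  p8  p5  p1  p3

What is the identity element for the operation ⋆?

The identity e satisfies e ⋆ x = x for all x, so its row in the table reproduces the column headers.
Row p5 reads: p1, p2, p3, p4, p5, p6, p7, p8 — exactly the header order. So p5 is the identity.

p5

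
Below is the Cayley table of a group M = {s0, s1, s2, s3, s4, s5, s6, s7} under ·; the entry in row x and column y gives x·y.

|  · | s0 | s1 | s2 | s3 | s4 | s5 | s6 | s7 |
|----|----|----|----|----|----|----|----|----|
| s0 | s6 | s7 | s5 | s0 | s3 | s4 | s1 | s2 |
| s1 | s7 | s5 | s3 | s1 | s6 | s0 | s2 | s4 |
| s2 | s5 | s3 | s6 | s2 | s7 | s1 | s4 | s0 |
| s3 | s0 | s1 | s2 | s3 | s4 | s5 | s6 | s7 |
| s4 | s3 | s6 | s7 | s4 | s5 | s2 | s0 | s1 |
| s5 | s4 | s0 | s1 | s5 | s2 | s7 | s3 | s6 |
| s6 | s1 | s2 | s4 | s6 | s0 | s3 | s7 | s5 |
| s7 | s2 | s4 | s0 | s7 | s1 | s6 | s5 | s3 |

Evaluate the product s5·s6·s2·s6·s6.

s0

s5·s6 = s3
s3·s2 = s2
s2·s6 = s4
s4·s6 = s0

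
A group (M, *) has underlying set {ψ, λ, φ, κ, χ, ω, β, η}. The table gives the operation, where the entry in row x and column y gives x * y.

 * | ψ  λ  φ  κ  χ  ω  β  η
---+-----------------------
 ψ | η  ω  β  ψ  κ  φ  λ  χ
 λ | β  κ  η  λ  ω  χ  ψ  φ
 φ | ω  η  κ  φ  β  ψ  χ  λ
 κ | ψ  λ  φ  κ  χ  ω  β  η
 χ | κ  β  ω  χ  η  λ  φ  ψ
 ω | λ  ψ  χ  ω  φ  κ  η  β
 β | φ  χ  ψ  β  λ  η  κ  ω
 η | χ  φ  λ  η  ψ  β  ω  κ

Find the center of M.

{η, κ}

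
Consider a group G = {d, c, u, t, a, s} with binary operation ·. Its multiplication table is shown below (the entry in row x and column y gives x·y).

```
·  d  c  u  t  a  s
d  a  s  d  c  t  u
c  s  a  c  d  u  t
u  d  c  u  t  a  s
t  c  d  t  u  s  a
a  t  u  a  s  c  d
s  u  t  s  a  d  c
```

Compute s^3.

s^1 = s
s^2 = s·s = c
s^3 = c·s = t

t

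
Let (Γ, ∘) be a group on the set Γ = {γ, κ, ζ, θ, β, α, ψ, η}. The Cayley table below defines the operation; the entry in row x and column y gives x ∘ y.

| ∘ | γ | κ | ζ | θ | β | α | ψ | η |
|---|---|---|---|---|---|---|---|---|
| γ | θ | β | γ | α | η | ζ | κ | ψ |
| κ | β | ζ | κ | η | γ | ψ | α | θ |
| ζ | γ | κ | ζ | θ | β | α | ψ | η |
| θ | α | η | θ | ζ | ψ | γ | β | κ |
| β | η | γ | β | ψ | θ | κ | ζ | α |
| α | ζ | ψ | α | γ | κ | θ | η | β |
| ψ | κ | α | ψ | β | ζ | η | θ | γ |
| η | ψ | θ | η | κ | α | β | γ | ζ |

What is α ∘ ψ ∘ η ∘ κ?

κ

α ∘ ψ = η
η ∘ η = ζ
ζ ∘ κ = κ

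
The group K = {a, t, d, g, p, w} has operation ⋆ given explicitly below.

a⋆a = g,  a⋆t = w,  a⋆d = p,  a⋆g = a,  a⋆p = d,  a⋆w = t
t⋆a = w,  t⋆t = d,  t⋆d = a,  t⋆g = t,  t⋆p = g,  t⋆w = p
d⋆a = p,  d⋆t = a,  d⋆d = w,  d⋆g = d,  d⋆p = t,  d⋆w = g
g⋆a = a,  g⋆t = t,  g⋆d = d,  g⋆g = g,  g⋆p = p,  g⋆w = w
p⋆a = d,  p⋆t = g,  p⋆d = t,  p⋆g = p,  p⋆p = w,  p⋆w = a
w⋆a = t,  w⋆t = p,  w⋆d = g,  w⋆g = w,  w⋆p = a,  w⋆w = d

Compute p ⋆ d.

Read row p, column d: p ⋆ d = t.

t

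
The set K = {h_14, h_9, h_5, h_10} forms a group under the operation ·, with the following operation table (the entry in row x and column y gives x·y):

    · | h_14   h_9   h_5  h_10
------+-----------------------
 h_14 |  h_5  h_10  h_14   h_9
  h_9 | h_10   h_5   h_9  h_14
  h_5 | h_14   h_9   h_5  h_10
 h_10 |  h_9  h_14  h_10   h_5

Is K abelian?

Yes

Check whether the table is symmetric across its main diagonal.
Every entry (row x, col y) equals the entry (row y, col x), so K is abelian.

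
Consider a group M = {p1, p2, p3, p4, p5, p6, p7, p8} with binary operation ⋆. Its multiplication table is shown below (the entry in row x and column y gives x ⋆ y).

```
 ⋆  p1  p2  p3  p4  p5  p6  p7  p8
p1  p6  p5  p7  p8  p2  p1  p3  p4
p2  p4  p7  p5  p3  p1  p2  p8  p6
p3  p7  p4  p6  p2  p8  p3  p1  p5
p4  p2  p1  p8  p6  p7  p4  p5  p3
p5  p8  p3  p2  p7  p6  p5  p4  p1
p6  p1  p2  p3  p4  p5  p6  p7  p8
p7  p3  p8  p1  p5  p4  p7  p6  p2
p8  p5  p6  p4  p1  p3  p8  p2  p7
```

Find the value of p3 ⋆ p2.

Read row p3, column p2: p3 ⋆ p2 = p4.

p4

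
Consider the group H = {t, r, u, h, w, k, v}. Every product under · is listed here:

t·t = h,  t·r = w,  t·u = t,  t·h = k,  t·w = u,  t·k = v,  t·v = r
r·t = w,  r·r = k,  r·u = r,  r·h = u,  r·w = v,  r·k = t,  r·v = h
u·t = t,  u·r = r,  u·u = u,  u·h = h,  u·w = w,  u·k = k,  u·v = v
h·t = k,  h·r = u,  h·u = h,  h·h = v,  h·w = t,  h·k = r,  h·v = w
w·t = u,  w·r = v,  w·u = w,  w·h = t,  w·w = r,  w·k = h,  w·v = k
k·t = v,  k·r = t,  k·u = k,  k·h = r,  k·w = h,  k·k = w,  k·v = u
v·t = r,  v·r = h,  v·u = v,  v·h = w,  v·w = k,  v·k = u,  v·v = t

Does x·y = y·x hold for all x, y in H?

Check whether the table is symmetric across its main diagonal.
Every entry (row x, col y) equals the entry (row y, col x), so H is abelian.

Yes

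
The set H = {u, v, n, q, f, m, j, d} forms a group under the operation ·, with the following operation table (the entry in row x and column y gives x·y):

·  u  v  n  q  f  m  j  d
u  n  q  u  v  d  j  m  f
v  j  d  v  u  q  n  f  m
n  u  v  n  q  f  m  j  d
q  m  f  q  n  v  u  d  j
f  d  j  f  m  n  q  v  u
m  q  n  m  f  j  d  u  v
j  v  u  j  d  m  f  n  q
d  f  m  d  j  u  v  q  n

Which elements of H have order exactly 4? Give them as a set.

{m, v}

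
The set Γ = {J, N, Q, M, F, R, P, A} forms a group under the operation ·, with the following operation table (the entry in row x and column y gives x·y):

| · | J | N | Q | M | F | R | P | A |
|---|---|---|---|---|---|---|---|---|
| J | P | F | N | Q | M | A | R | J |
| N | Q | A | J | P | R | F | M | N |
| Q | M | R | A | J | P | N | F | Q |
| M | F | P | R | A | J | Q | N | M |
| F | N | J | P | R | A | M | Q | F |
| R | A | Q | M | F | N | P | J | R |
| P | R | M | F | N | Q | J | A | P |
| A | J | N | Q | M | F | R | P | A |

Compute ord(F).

The identity element is A (its row matches the header).
F^1 = F
F^2 = F·F = A
The first power of F equal to the identity is F^2, so ord(F) = 2.

2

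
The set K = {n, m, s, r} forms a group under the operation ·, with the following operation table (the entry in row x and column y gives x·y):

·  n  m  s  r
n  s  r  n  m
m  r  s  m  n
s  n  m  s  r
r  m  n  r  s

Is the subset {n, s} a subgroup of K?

Yes

{n, s} contains the identity s.
Checking products: every product of two elements of {n, s} (read from the table) lies in {n, s}, so the set is closed.
In a finite group, a nonempty closed subset is a subgroup. So {n, s} ≤ K.
(Structurally, K here is isomorphic to the Klein four-group V_4.)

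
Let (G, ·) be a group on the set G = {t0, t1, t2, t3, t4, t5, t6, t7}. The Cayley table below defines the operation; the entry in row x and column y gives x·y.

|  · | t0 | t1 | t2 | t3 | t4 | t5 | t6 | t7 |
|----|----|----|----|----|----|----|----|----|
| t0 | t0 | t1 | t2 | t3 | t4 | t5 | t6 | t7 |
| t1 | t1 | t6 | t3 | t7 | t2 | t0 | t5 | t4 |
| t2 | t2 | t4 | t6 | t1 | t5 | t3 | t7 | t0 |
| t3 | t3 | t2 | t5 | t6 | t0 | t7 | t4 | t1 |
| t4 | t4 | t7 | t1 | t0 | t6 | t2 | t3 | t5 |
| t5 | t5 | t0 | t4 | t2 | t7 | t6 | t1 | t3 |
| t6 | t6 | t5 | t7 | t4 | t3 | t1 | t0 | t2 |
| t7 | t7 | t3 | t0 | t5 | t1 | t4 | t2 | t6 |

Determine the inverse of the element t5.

t1

First locate the identity: row t0 matches the header, so t0 is the identity.
Scan row t5 for t0: t5·t1 = t0. Hence t5^(-1) = t1.
(Structurally, G here is isomorphic to the quaternion group Q_8.)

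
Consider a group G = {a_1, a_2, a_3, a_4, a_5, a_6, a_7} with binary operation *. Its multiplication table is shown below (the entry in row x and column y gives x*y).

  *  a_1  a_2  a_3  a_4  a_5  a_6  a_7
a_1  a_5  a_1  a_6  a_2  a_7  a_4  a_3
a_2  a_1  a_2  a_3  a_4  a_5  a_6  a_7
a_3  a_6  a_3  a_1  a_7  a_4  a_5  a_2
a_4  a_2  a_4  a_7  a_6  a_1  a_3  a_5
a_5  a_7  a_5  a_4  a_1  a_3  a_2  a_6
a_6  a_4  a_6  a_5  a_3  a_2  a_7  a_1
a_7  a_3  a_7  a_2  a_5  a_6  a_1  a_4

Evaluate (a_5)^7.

a_2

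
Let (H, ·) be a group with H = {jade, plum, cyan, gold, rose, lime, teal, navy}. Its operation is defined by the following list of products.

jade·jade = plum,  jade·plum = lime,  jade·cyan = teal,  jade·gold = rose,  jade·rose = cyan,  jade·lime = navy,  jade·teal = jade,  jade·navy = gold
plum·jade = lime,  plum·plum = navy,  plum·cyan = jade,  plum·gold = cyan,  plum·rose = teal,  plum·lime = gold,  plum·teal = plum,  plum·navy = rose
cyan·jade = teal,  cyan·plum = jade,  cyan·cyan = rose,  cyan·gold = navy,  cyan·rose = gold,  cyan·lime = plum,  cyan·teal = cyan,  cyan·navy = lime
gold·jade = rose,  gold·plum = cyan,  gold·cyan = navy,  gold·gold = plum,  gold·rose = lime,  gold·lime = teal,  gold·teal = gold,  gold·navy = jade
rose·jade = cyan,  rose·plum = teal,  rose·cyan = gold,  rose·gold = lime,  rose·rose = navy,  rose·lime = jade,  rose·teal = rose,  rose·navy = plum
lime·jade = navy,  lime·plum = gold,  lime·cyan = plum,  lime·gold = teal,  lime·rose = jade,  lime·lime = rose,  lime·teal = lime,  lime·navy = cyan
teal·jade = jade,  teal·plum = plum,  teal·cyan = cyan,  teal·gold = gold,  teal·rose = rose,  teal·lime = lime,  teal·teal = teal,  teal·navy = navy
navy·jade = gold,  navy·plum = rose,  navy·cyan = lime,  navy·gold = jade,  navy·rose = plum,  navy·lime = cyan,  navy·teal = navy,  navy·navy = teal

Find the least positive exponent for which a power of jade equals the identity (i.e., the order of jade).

The identity element is teal (its row matches the header).
jade^1 = jade
jade^2 = jade·jade = plum
jade^3 = plum·jade = lime
jade^4 = lime·jade = navy
jade^5 = navy·jade = gold
jade^6 = gold·jade = rose
jade^7 = rose·jade = cyan
jade^8 = cyan·jade = teal
The first power of jade equal to the identity is jade^8, so ord(jade) = 8.

8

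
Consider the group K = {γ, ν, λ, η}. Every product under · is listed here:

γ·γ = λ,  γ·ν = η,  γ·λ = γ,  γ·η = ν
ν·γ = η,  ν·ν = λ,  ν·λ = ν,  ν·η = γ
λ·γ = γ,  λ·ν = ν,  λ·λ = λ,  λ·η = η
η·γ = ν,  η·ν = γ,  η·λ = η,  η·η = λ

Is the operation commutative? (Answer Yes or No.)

Yes

Check whether the table is symmetric across its main diagonal.
Every entry (row x, col y) equals the entry (row y, col x), so K is abelian.
(In fact K ≅ the Klein four-group V_4.)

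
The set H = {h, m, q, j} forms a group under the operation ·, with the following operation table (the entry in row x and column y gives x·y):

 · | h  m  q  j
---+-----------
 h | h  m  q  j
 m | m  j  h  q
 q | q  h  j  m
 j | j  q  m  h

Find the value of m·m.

j

Read row m, column m: m·m = j.
(Structurally, H here is isomorphic to the cyclic group Z_4.)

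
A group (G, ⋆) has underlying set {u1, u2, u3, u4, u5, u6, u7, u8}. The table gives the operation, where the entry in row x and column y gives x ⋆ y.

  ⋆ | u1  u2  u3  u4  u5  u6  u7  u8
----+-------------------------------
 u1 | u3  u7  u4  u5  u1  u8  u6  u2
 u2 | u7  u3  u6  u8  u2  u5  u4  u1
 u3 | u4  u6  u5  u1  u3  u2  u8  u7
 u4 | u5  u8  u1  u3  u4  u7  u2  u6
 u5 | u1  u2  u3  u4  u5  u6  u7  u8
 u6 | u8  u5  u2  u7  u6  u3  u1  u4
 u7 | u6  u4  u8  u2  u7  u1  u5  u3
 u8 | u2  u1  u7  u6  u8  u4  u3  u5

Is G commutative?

Yes

Check whether the table is symmetric across its main diagonal.
Every entry (row x, col y) equals the entry (row y, col x), so G is abelian.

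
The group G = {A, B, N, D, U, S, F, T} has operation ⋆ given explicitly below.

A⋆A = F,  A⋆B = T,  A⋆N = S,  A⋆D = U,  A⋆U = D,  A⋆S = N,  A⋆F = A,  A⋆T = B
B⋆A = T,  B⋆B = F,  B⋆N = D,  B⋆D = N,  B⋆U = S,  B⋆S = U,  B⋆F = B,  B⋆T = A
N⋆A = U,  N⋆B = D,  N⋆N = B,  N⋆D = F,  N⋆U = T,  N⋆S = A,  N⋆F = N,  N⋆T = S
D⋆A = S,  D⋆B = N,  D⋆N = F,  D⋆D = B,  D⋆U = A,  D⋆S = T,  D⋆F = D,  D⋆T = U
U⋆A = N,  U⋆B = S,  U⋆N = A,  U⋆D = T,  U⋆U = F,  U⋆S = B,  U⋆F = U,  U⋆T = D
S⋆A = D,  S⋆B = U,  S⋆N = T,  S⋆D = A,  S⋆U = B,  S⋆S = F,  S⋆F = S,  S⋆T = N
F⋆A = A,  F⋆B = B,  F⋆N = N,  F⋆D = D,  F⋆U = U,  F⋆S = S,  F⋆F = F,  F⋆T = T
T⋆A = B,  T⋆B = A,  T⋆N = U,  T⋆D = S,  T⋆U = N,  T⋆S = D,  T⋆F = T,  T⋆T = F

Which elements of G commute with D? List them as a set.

{B, D, F, N}

Compare row D with column D entry by entry.
N ⋆ D = F = D ⋆ N, so N commutes with D.
A ⋆ D = U but D ⋆ A = S, so A does not.
Collecting the elements that commute with D: C(D) = {B, D, F, N}.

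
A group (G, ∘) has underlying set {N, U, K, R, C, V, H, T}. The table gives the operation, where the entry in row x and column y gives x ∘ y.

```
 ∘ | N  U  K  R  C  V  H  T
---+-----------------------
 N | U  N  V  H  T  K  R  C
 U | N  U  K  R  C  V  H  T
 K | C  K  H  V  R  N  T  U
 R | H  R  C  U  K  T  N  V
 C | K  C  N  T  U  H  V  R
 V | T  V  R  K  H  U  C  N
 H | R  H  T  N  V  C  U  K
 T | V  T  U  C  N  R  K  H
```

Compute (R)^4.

R^1 = R
R^2 = R ∘ R = U
R^3 = U ∘ R = R
R^4 = R ∘ R = U
(Structurally, G here is isomorphic to the dihedral group D_4.)

U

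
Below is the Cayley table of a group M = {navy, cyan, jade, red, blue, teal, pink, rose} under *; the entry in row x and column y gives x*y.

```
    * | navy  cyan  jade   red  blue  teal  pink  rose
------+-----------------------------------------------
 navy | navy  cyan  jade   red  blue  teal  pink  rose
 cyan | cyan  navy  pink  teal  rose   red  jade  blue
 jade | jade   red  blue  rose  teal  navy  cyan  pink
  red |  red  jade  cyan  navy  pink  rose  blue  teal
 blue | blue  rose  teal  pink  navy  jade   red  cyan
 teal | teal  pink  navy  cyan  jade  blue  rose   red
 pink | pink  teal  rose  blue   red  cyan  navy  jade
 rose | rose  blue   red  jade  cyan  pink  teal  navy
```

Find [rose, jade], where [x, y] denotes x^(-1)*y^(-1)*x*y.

Identity is navy; from the table rose^(-1) = rose and jade^(-1) = teal.
rose*teal = pink
pink*rose = jade
jade*jade = blue
(Structurally, M here is isomorphic to the dihedral group D_4.)

blue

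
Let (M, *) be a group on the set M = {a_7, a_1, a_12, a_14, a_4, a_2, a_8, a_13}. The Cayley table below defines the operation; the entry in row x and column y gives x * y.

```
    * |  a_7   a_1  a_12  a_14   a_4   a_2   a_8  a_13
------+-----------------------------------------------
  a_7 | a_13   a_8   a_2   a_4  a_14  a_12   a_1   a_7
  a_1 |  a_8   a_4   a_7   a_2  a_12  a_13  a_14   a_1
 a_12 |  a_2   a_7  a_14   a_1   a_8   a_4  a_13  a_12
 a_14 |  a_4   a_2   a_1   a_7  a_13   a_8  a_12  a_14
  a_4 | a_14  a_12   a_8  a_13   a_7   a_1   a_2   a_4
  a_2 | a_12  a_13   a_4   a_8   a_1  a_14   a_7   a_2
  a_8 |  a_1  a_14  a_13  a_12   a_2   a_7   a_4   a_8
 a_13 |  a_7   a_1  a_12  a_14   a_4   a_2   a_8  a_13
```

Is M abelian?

Check whether the table is symmetric across its main diagonal.
Every entry (row x, col y) equals the entry (row y, col x), so M is abelian.

Yes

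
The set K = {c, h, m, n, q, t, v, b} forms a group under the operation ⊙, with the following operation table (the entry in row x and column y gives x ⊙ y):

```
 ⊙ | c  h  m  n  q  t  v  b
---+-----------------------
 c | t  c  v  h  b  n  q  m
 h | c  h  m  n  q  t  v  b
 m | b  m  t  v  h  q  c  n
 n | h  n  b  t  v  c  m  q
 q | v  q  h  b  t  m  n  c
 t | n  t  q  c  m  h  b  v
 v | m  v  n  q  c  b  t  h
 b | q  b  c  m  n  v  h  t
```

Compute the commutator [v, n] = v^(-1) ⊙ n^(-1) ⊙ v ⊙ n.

Identity is h; from the table v^(-1) = b and n^(-1) = c.
b ⊙ c = q
q ⊙ v = n
n ⊙ n = t
(Structurally, K here is isomorphic to the quaternion group Q_8.)

t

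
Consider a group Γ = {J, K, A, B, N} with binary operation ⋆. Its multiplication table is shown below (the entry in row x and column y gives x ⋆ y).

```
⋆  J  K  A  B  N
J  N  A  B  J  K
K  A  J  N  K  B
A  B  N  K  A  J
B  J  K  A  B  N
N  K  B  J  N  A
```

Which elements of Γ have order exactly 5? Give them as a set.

Identity is B. Compute the order of each non-identity element by repeated multiplication:
  J: J → N → K → A → B  (order 5)
  K: K → J → A → N → B  (order 5)
  A: A → K → N → J → B  (order 5)
  N: N → A → J → K → B  (order 5)
Elements of order 5: {A, J, K, N}.

{A, J, K, N}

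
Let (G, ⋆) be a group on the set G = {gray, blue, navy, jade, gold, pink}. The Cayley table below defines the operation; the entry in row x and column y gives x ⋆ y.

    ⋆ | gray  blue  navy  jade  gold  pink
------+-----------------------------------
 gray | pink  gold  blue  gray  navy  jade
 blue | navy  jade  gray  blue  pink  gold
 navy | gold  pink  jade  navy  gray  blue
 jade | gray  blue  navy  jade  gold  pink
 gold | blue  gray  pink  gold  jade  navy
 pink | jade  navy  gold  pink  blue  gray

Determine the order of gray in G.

3

The identity element is jade (its row matches the header).
gray^1 = gray
gray^2 = gray ⋆ gray = pink
gray^3 = pink ⋆ gray = jade
The first power of gray equal to the identity is gray^3, so ord(gray) = 3.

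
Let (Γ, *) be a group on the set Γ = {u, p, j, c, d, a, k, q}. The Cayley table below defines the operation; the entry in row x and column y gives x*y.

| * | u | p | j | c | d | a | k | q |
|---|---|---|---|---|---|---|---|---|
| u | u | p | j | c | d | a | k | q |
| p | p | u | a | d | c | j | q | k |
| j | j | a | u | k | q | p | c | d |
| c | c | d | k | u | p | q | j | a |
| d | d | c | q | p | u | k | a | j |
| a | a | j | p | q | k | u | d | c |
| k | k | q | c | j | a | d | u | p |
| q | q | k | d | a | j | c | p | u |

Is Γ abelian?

Yes

Check whether the table is symmetric across its main diagonal.
Every entry (row x, col y) equals the entry (row y, col x), so Γ is abelian.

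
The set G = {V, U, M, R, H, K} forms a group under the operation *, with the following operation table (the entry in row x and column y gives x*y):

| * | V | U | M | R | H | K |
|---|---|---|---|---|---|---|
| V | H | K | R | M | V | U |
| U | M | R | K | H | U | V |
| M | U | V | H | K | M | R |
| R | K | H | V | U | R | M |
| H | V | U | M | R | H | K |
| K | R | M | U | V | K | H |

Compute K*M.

U

Read row K, column M: K*M = U.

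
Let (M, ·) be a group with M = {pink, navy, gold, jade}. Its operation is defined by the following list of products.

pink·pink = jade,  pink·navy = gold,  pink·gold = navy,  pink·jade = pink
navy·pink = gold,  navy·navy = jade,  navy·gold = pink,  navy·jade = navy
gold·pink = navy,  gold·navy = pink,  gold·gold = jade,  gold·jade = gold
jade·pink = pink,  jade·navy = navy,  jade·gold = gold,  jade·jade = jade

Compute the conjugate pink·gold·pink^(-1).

The identity is jade. In row pink, the entry jade sits in column pink, so pink^(-1) = pink.
pink·gold = navy
navy·pink = gold

gold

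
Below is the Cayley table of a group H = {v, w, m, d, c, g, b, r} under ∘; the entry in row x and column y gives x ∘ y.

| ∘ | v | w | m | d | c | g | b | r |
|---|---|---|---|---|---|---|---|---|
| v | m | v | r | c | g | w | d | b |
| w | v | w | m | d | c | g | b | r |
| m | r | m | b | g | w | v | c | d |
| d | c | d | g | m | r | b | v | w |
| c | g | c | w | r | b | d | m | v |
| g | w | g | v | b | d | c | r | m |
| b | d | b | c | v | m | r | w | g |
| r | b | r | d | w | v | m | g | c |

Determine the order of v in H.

The identity element is w (its row matches the header).
v^1 = v
v^2 = v ∘ v = m
v^3 = m ∘ v = r
v^4 = r ∘ v = b
v^5 = b ∘ v = d
v^6 = d ∘ v = c
v^7 = c ∘ v = g
v^8 = g ∘ v = w
The first power of v equal to the identity is v^8, so ord(v) = 8.
(Structurally, H here is isomorphic to the cyclic group Z_8.)

8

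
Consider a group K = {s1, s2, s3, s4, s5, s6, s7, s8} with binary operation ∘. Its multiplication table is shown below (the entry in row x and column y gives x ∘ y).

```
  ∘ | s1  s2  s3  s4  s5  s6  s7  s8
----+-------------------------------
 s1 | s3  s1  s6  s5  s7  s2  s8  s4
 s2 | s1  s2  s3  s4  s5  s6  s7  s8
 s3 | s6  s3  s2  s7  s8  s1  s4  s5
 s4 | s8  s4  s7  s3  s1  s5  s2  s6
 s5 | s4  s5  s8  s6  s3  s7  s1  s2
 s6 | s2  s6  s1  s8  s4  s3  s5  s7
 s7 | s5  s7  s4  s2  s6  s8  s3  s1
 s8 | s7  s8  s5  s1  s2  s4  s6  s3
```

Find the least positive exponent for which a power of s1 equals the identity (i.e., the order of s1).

4

The identity element is s2 (its row matches the header).
s1^1 = s1
s1^2 = s1 ∘ s1 = s3
s1^3 = s3 ∘ s1 = s6
s1^4 = s6 ∘ s1 = s2
The first power of s1 equal to the identity is s1^4, so ord(s1) = 4.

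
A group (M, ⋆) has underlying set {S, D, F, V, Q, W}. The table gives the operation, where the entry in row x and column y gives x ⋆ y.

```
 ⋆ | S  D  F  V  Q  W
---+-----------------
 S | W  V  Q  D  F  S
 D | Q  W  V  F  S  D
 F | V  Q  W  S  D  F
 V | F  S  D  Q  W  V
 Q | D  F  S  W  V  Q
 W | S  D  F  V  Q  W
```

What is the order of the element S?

2

The identity element is W (its row matches the header).
S^1 = S
S^2 = S ⋆ S = W
The first power of S equal to the identity is S^2, so ord(S) = 2.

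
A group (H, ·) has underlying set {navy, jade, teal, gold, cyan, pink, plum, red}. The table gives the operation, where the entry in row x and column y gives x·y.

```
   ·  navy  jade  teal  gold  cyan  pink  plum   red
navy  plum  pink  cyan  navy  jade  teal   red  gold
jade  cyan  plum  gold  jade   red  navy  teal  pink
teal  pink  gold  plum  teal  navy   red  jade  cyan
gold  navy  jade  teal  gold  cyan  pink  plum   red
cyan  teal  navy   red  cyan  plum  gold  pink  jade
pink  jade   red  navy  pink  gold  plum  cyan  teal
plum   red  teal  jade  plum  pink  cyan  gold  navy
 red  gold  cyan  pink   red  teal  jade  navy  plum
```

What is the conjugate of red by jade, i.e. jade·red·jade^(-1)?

navy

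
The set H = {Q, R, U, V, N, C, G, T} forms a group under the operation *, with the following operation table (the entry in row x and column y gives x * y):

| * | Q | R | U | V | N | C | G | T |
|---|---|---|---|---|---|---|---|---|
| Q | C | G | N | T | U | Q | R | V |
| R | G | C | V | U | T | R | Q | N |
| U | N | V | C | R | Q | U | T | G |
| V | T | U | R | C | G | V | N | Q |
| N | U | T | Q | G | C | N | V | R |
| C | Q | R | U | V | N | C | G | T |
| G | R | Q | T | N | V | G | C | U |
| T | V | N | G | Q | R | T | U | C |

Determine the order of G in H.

The identity element is C (its row matches the header).
G^1 = G
G^2 = G * G = C
The first power of G equal to the identity is G^2, so ord(G) = 2.

2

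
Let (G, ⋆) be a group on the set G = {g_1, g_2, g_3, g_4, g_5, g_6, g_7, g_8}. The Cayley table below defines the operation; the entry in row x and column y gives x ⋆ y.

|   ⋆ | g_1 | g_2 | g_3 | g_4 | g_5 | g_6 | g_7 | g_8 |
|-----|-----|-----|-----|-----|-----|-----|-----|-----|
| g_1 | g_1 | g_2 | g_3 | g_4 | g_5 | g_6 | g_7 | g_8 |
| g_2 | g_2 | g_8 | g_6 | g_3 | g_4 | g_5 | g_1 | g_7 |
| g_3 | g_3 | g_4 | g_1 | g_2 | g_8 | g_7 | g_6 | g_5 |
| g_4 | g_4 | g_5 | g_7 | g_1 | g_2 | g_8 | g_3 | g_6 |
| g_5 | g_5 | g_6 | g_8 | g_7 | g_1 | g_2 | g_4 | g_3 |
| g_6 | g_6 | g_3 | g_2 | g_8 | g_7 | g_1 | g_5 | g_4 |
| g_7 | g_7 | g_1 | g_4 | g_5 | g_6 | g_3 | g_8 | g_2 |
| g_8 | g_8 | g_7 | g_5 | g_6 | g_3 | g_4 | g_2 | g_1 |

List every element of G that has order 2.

Identity is g_1. Compute the order of each non-identity element by repeated multiplication:
  g_2: g_2 → g_8 → g_7 → g_1  (order 4)
  g_3: g_3 → g_1  (order 2)
  g_4: g_4 → g_1  (order 2)
  g_5: g_5 → g_1  (order 2)
  g_6: g_6 → g_1  (order 2)
  g_7: g_7 → g_8 → g_2 → g_1  (order 4)
  g_8: g_8 → g_1  (order 2)
Elements of order 2: {g_3, g_4, g_5, g_6, g_8}.
(Structurally, G here is isomorphic to the dihedral group D_4.)

{g_3, g_4, g_5, g_6, g_8}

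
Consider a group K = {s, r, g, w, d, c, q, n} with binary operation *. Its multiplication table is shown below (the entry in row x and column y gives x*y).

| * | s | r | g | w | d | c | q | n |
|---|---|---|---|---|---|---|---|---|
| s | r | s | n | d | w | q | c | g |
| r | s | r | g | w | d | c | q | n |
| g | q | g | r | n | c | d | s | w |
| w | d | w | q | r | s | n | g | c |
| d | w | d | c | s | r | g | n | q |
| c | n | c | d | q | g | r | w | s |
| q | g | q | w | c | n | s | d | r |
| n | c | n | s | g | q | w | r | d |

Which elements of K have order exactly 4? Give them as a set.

{n, q}

Identity is r. Compute the order of each non-identity element by repeated multiplication:
  s: s → r  (order 2)
  g: g → r  (order 2)
  w: w → r  (order 2)
  d: d → r  (order 2)
  c: c → r  (order 2)
  q: q → d → n → r  (order 4)
  n: n → d → q → r  (order 4)
Elements of order 4: {n, q}.
(Structurally, K here is isomorphic to the dihedral group D_4.)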